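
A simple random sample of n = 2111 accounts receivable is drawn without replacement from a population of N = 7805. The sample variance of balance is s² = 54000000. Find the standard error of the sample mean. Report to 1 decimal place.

Under SRS without replacement, Var(ȳ) = (1 − f)·s²/n with f = n/N = 2111/7805 = 0.27046765.
Var(ȳ) = (1 − 0.27046765)·54000000/2111 = 0.72953235·25580.294 = 18661.652.
SE(ȳ) = √(18661.652) = 136.6.

136.6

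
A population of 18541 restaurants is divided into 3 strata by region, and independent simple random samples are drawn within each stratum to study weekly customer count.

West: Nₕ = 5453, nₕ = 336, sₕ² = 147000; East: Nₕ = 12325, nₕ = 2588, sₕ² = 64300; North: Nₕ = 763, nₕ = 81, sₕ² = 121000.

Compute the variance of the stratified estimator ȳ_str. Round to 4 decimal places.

Var(ȳ_str) = Σₕ Wₕ²(1 − fₕ)sₕ²/nₕ with Wₕ = Nₕ/N, N = 18541.
West: Wₕ = 0.29410496; term = 0.29410496²·(1 − 0.06161746)·147000/336 = 35.510981.
East: Wₕ = 0.66474300; term = 0.66474300²·(1 − 0.20997972)·64300/2588 = 8.6734622.
North: Wₕ = 0.04115204; term = 0.04115204²·(1 − 0.10615990)·121000/81 = 2.2612207.
Sum = 46.445664.

46.4457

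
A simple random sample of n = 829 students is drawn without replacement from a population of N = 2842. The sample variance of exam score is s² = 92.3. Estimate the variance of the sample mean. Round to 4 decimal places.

Under SRS without replacement, Var(ȳ) = (1 − f)·s²/n with f = n/N = 829/2842 = 0.29169599.
Var(ȳ) = (1 − 0.29169599)·92.3/829 = 0.70830401·0.11133896 = 0.078861834.

0.0789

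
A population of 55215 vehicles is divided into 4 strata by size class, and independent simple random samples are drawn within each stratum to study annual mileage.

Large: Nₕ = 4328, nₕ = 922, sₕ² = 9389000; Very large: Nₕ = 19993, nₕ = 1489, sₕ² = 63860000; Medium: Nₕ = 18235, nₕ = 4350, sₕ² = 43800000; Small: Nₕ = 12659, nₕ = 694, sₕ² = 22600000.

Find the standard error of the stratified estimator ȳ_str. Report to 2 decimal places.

Var(ȳ_str) = Σₕ Wₕ²(1 − fₕ)sₕ²/nₕ with Wₕ = Nₕ/N, N = 55215.
Large: Wₕ = 0.07838450; term = 0.07838450²·(1 − 0.21303142)·9389000/922 = 49.238653.
Very large: Wₕ = 0.36209363; term = 0.36209363²·(1 − 0.07447607)·63860000/1489 = 5204.3159.
Medium: Wₕ = 0.33025446; term = 0.33025446²·(1 − 0.23855223)·43800000/4350 = 836.22347.
Small: Wₕ = 0.22926741; term = 0.22926741²·(1 − 0.05482266)·22600000/694 = 1617.8823.
Sum = 7707.6603.
SE = √(7707.6603) = 87.79.

87.79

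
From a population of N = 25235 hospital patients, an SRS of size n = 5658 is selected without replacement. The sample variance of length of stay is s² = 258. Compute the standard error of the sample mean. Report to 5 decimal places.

Under SRS without replacement, Var(ȳ) = (1 − f)·s²/n with f = n/N = 5658/25235 = 0.22421240.
Var(ȳ) = (1 − 0.22421240)·258/5658 = 0.77578760·0.045599152 = 0.035375256.
SE(ȳ) = √(0.035375256) = 0.18808.

0.18808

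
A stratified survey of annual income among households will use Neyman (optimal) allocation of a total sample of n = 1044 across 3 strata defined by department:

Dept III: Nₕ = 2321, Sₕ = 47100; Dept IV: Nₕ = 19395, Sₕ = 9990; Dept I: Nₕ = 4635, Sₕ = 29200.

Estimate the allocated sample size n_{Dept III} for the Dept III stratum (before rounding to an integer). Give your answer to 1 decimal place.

Neyman allocation: nₕ = n·NₕSₕ / Σⱼ NⱼSⱼ.
Σ NⱼSⱼ = 2321·47100 + 19395·9990 + 4635·29200 = 4.3841715 × 10^8.
n_{Dept III} = 1044·2321·47100 / (4.3841715 × 10^8) = 260.3.

260.3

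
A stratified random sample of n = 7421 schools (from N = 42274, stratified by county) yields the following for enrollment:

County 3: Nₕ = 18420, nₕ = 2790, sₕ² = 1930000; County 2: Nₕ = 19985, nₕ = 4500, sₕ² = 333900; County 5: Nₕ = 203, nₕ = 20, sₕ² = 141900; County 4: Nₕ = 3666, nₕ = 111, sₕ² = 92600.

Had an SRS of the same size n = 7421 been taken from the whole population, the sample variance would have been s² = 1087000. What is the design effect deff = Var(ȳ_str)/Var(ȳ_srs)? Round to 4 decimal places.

1.0808

Var(ȳ_str) = Σ Wₕ²(1−fₕ)sₕ²/nₕ with Wₕ = Nₕ/42274:
  County 3: (18420/42274)²·(1−2790/18420)·1930000/2790 = 111.44357
  County 2: (19985/42274)²·(1−4500/19985)·333900/4500 = 12.849096
  County 5: (203/42274)²·(1−20/203)·141900/20 = 0.14748669
  County 4: (3666/42274)²·(1−111/3666)·92600/111 = 6.0837784
  → Var(ȳ_str) = 130.52393.
Var(ȳ_srs) = (1 − 7421/42274)·1087000/7421 = 120.76301.
deff = 130.52393 / 120.76301 = 1.0808.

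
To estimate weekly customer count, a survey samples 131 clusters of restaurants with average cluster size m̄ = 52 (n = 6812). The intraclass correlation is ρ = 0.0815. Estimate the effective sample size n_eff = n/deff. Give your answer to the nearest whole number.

deff = 1 + (52 − 1)·0.0815 = 1 + 4.1565 = 5.1565.
n_eff = 6812 / 5.1565 = 1321.

1321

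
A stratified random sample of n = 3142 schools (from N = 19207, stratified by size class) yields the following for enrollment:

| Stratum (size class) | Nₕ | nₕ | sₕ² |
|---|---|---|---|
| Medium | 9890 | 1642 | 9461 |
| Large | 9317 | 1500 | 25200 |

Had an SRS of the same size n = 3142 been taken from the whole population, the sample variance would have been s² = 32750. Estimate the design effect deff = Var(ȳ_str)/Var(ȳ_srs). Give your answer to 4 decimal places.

Var(ȳ_str) = Σ Wₕ²(1−fₕ)sₕ²/nₕ with Wₕ = Nₕ/19207:
  Medium: (9890/19207)²·(1−1642/9890)·9461/1642 = 1.2740596
  Large: (9317/19207)²·(1−1500/9317)·25200/1500 = 3.3167017
  → Var(ȳ_str) = 4.5907613.
Var(ȳ_srs) = (1 − 3142/19207)·32750/3142 = 8.7181898.
deff = 4.5907613 / 8.7181898 = 0.5266.

0.5266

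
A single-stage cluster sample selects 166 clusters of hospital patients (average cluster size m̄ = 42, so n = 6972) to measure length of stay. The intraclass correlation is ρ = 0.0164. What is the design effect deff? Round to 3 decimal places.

1.672

deff = 1 + (42 − 1)·0.0164 = 1 + 0.6724 = 1.6724.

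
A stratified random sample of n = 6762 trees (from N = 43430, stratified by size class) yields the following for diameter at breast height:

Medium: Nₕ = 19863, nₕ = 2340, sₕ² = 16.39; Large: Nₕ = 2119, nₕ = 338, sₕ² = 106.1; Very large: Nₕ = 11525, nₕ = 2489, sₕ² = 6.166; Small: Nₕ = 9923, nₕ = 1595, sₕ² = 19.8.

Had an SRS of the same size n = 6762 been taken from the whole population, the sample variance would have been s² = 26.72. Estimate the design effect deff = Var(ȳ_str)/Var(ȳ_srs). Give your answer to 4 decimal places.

0.7797

Var(ȳ_str) = Σ Wₕ²(1−fₕ)sₕ²/nₕ with Wₕ = Nₕ/43430:
  Medium: (19863/43430)²·(1−2340/19863)·16.39/2340 = 0.0012925184
  Large: (2119/43430)²·(1−338/2119)·106.1/338 = 6.2807846 × 10^-4
  Very large: (11525/43430)²·(1−2489/11525)·6.166/2489 = 1.3677796 × 10^-4
  Small: (9923/43430)²·(1−1595/9923)·19.8/1595 = 5.4388684 × 10^-4
  → Var(ȳ_str) = 0.0026012617.
Var(ȳ_srs) = (1 − 6762/43430)·26.72/6762 = 0.0033362507.
deff = 0.0026012617 / 0.0033362507 = 0.7797.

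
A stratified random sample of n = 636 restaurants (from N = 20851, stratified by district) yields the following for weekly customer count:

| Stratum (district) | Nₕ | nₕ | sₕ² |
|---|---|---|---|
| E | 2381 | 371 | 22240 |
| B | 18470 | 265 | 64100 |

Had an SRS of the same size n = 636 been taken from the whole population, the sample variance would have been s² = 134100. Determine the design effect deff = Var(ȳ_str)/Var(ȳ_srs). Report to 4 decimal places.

0.9184

Var(ȳ_str) = Σ Wₕ²(1−fₕ)sₕ²/nₕ with Wₕ = Nₕ/20851:
  E: (2381/20851)²·(1−371/2381)·22240/371 = 0.65987633
  B: (18470/20851)²·(1−265/18470)·64100/265 = 187.07509
  → Var(ȳ_str) = 187.73497.
Var(ȳ_srs) = (1 − 636/20851)·134100/636 = 204.41771.
deff = 187.73497 / 204.41771 = 0.9184.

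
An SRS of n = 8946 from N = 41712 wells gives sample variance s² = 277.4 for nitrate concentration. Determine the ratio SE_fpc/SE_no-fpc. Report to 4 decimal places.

0.8863

f = n/N = 8946/41712 = 0.21447066.
SE_no-fpc = √(s²/n) = 0.17609166; SE_fpc = √((1−f)s²/n) = 0.1560702.
Ratio = √(1−f) = 0.88630093.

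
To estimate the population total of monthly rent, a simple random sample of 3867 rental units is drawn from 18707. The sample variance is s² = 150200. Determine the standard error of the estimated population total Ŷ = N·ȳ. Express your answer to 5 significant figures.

103840

Var(Ŷ) = N²·Var(ȳ) = N²·(1 − n/N)·s²/n.
f = 3867/18707 = 0.20671406; Var(ȳ) = 0.79328594·150200/3867 = 30.812399.
Var(Ŷ) = 18707² · 30.812399 = 1.0782856 × 10^10.
SE(Ŷ) = √(1.0782856 × 10^10) = 103840.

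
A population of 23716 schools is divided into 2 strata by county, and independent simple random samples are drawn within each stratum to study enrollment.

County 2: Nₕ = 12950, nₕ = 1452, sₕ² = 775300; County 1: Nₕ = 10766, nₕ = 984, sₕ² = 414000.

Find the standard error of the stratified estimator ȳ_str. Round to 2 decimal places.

Var(ȳ_str) = Σₕ Wₕ²(1 − fₕ)sₕ²/nₕ with Wₕ = Nₕ/N, N = 23716.
County 2: Wₕ = 0.54604486; term = 0.54604486²·(1 − 0.11212355)·775300/1452 = 141.35538.
County 1: Wₕ = 0.45395514; term = 0.45395514²·(1 − 0.09139885)·414000/984 = 78.777899.
Sum = 220.13328.
SE = √(220.13328) = 14.84.

14.84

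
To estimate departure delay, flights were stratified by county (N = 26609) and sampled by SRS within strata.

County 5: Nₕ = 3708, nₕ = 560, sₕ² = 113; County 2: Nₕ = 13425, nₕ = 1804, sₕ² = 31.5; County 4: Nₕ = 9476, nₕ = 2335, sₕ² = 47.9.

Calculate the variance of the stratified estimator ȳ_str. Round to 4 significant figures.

0.009135

Var(ȳ_str) = Σₕ Wₕ²(1 − fₕ)sₕ²/nₕ with Wₕ = Nₕ/N, N = 26609.
County 5: Wₕ = 0.13935135; term = 0.13935135²·(1 − 0.15102481)·113/560 = 0.003326655.
County 2: Wₕ = 0.50452854; term = 0.50452854²·(1 − 0.13437616)·31.5/1804 = 0.0038474653.
County 4: Wₕ = 0.35612011; term = 0.35612011²·(1 − 0.24641199)·47.9/2335 = 0.0019605395.
Sum = 0.0091346598.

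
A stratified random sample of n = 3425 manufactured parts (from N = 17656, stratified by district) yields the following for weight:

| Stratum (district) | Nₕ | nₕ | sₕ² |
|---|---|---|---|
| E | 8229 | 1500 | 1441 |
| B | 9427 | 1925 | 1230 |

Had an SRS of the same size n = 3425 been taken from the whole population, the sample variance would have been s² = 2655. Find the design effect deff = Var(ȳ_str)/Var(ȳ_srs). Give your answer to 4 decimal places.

0.5051

Var(ȳ_str) = Σ Wₕ²(1−fₕ)sₕ²/nₕ with Wₕ = Nₕ/17656:
  E: (8229/17656)²·(1−1500/8229)·1441/1500 = 0.1706419
  B: (9427/17656)²·(1−1925/9427)·1230/1925 = 0.14495737
  → Var(ȳ_str) = 0.31559927.
Var(ȳ_srs) = (1 − 3425/17656)·2655/3425 = 0.62480867.
deff = 0.31559927 / 0.62480867 = 0.5051.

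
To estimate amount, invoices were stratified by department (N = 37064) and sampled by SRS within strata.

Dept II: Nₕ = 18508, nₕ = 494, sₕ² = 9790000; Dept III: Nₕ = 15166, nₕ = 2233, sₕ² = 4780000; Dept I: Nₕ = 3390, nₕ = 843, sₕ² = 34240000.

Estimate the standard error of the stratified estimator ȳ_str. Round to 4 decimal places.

Var(ȳ_str) = Σₕ Wₕ²(1 − fₕ)sₕ²/nₕ with Wₕ = Nₕ/N, N = 37064.
Dept II: Wₕ = 0.49935247; term = 0.49935247²·(1 − 0.02669116)·9790000/494 = 4809.7313.
Dept III: Wₕ = 0.40918411; term = 0.40918411²·(1 − 0.14723724)·4780000/2233 = 305.6363.
Dept I: Wₕ = 0.09146341; term = 0.09146341²·(1 − 0.24867257)·34240000/843 = 255.28791.
Sum = 5370.6555.
SE = √(5370.6555) = 73.2848.

73.2848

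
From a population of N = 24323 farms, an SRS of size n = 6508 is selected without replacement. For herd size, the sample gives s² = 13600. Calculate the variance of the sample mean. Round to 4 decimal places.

Under SRS without replacement, Var(ȳ) = (1 − f)·s²/n with f = n/N = 6508/24323 = 0.26756568.
Var(ȳ) = (1 − 0.26756568)·13600/6508 = 0.73243432·2.0897357 = 1.5305942.

1.5306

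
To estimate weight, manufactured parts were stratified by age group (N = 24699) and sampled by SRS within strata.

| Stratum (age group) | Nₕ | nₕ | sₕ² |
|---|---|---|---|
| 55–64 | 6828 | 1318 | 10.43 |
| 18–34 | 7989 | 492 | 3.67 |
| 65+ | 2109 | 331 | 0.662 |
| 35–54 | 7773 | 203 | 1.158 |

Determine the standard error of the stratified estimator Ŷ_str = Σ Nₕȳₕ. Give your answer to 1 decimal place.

1042.9

Var(Ŷ_str) = Σₕ Nₕ²(1 − fₕ)sₕ²/nₕ.
55–64: 6828²·(1 − 1318/6828)·10.43/1318 = 297724.11.
18–34: 7989²·(1 − 492/7989)·3.67/492 = 446766.8.
65+: 2109²·(1 − 331/2109)·0.662/331 = 7499.604.
35–54: 7773²·(1 − 203/7773)·1.158/203 = 335658.05.
Sum = 1.0876486 × 10^6.
SE = √(1.0876486 × 10^6) = 1042.9.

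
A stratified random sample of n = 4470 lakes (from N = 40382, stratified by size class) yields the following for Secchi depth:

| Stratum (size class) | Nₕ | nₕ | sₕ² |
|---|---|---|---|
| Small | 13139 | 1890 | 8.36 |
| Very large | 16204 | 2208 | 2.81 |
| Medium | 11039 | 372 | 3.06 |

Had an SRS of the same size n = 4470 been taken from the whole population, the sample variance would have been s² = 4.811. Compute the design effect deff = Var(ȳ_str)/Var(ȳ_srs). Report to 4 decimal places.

1.2244

Var(ȳ_str) = Σ Wₕ²(1−fₕ)sₕ²/nₕ with Wₕ = Nₕ/40382:
  Small: (13139/40382)²·(1−1890/13139)·8.36/1890 = 4.0090831 × 10^-4
  Very large: (16204/40382)²·(1−2208/16204)·2.81/2208 = 1.7699368 × 10^-4
  Medium: (11039/40382)²·(1−372/11039)·3.06/372 = 5.9398416 × 10^-4
  → Var(ȳ_str) = 0.0011718862.
Var(ȳ_srs) = (1 − 4470/40382)·4.811/4470 = 9.5714911 × 10^-4.
deff = 0.0011718862 / (9.5714911 × 10^-4) = 1.2244.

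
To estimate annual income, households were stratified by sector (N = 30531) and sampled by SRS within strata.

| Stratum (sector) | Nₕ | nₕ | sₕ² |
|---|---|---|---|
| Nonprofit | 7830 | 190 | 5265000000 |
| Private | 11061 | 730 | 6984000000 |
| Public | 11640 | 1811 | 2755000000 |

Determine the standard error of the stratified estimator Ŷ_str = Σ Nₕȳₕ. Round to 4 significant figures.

5.408 × 10^7

Var(Ŷ_str) = Σₕ Nₕ²(1 − fₕ)sₕ²/nₕ.
Nonprofit: 7830²·(1 − 190/7830)·5265000000/190 = 1.6576769 × 10^15.
Private: 11061²·(1 − 730/11061)·6984000000/730 = 1.0932466 × 10^15.
Public: 11640²·(1 − 1811/11640)·2755000000/1811 = 1.7404657 × 10^14.
Sum = 2.9249701 × 10^15.
SE = √(2.9249701 × 10^15) = 5.408 × 10^7.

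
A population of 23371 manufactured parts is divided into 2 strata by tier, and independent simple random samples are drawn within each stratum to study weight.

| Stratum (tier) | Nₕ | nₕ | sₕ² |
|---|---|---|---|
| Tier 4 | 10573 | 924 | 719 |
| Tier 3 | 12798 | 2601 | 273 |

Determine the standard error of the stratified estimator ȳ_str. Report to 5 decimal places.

0.41282

Var(ȳ_str) = Σₕ Wₕ²(1 − fₕ)sₕ²/nₕ with Wₕ = Nₕ/N, N = 23371.
Tier 4: Wₕ = 0.45239827; term = 0.45239827²·(1 − 0.08739241)·719/924 = 0.14533923.
Tier 3: Wₕ = 0.54760173; term = 0.54760173²·(1 − 0.20323488)·273/2601 = 0.025077384.
Sum = 0.17041661.
SE = √(0.17041661) = 0.41282.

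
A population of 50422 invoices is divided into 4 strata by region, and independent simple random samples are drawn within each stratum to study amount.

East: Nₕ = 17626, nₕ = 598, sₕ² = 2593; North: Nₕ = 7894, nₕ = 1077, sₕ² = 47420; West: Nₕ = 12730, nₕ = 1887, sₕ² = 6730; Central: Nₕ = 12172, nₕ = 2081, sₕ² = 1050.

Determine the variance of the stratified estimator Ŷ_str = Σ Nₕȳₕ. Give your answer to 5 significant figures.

Var(Ŷ_str) = Σₕ Nₕ²(1 − fₕ)sₕ²/nₕ.
East: 17626²·(1 − 598/17626)·2593/598 = 1.3014238 × 10^9.
North: 7894²·(1 − 1077/7894)·47420/1077 = 2.3693884 × 10^9.
West: 12730²·(1 − 1887/12730)·6730/1887 = 4.9229001 × 10^8.
Central: 12172²·(1 − 2081/12172)·1050/2081 = 6.1974548 × 10^7.
Sum = 4.2250768 × 10^9.

4.2251 × 10^9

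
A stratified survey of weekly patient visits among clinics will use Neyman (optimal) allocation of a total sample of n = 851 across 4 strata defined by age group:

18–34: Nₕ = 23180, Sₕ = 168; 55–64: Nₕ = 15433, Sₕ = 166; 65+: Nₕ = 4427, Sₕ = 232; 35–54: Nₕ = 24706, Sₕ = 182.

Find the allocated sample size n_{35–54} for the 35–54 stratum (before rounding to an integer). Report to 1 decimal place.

Neyman allocation: nₕ = n·NₕSₕ / Σⱼ NⱼSⱼ.
Σ NⱼSⱼ = 23180·168 + 15433·166 + 4427·232 + 24706·182 = 1.1979674 × 10^7.
n_{35–54} = 851·24706·182 / (1.1979674 × 10^7) = 319.4.

319.4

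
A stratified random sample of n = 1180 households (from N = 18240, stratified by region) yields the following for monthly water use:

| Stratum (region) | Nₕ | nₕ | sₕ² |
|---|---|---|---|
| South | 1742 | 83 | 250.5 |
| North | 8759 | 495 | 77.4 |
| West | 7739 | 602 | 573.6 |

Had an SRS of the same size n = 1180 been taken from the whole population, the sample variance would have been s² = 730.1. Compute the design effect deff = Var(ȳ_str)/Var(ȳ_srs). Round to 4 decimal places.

Var(ȳ_str) = Σ Wₕ²(1−fₕ)sₕ²/nₕ with Wₕ = Nₕ/18240:
  South: (1742/18240)²·(1−83/1742)·250.5/83 = 0.026216488
  North: (8759/18240)²·(1−495/8759)·77.4/495 = 0.034019735
  West: (7739/18240)²·(1−602/7739)·573.6/602 = 0.15818435
  → Var(ȳ_str) = 0.21842057.
Var(ȳ_srs) = (1 − 1180/18240)·730.1/1180 = 0.5787014.
deff = 0.21842057 / 0.5787014 = 0.3774.

0.3774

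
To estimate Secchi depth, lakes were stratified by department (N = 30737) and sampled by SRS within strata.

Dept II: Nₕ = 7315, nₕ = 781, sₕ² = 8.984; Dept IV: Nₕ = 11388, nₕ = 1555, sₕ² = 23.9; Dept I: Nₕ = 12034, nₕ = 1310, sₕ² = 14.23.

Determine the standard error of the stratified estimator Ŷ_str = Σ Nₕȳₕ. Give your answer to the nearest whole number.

Var(Ŷ_str) = Σₕ Nₕ²(1 − fₕ)sₕ²/nₕ.
Dept II: 7315²·(1 − 781/7315)·8.984/781 = 549809.41.
Dept IV: 11388²·(1 − 1555/11388)·23.9/1555 = 1.7210798 × 10^6.
Dept I: 12034²·(1 − 1310/12034)·14.23/1310 = 1.4018464 × 10^6.
Sum = 3.6727356 × 10^6.
SE = √(3.6727356 × 10^6) = 1916.

1916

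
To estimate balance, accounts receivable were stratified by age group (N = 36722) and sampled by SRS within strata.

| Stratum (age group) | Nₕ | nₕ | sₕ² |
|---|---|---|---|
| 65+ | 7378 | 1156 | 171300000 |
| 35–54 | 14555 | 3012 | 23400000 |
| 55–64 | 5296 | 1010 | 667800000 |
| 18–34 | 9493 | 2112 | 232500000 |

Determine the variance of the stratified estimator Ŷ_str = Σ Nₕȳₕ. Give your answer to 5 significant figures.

3.0829 × 10^13

Var(Ŷ_str) = Σₕ Nₕ²(1 − fₕ)sₕ²/nₕ.
65+: 7378²·(1 − 1156/7378)·171300000/1156 = 6.8024943 × 10^12.
35–54: 14555²·(1 − 3012/14555)·23400000/3012 = 1.3052443 × 10^12.
55–64: 5296²·(1 − 1010/5296)·667800000/1010 = 1.5008082 × 10^13.
18–34: 9493²·(1 − 2112/9493)·232500000/2112 = 7.7134333 × 10^12.
Sum = 3.0829254 × 10^13.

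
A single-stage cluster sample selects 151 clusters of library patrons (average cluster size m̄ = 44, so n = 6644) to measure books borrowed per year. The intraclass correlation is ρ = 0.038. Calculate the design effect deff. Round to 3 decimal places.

2.634

deff = 1 + (44 − 1)·0.038 = 1 + 1.634 = 2.634.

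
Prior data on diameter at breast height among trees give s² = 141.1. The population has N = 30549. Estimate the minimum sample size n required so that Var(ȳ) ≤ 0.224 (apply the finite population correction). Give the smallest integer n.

Without fpc, n₀ = s²/D = 141.1/0.224 = 629.9107.
With fpc, (1 − n/N)·s²/n ≤ D requires n ≥ n₀/(1 + n₀/N) = 629.9107/(1 + 629.9107/30549) = 617.1846.
Rounding up, n = 618.

618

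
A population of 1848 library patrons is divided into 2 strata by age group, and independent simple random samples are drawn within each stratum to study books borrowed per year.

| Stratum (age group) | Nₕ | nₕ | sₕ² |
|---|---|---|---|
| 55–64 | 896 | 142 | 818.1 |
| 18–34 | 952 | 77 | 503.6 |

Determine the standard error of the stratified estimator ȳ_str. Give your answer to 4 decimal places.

Var(ȳ_str) = Σₕ Wₕ²(1 − fₕ)sₕ²/nₕ with Wₕ = Nₕ/N, N = 1848.
55–64: Wₕ = 0.48484848; term = 0.48484848²·(1 − 0.15848214)·818.1/142 = 1.1397077.
18–34: Wₕ = 0.51515152; term = 0.51515152²·(1 − 0.08088235)·503.6/77 = 1.5952769.
Sum = 2.7349846.
SE = √(2.7349846) = 1.6538.

1.6538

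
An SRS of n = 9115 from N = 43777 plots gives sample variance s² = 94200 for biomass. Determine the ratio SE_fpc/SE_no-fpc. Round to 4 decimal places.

f = n/N = 9115/43777 = 0.20821436.
SE_no-fpc = √(s²/n) = 3.2147493; SE_fpc = √((1−f)s²/n) = 2.8605591.
Ratio = √(1−f) = 0.88982338.

0.8898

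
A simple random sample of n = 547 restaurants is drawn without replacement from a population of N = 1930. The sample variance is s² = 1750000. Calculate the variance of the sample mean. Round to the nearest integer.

Under SRS without replacement, Var(ȳ) = (1 − f)·s²/n with f = n/N = 547/1930 = 0.28341969.
Var(ȳ) = (1 − 0.28341969)·1750000/547 = 0.71658031·3199.2687 = 2292.533.

2293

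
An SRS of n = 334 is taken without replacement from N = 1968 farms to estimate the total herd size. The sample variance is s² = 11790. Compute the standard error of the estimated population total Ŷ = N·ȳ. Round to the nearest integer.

Var(Ŷ) = N²·Var(ȳ) = N²·(1 − n/N)·s²/n.
f = 334/1968 = 0.16971545; Var(ȳ) = 0.83028455·11790/334 = 29.308548.
Var(Ŷ) = 1968² · 29.308548 = 1.1351271 × 10^8.
SE(Ŷ) = √(1.1351271 × 10^8) = 10654.

10654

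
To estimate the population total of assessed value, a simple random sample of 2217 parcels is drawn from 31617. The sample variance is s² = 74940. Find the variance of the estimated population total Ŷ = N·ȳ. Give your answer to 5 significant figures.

Var(Ŷ) = N²·Var(ȳ) = N²·(1 − n/N)·s²/n.
f = 2217/31617 = 0.07012050; Var(ȳ) = 0.92987950·74940/2217 = 31.432192.
Var(Ŷ) = 31617² · 31.432192 = 3.1420709 × 10^10.

3.1421 × 10^10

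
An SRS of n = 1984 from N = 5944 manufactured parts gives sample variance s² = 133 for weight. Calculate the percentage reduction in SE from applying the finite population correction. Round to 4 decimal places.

f = n/N = 1984/5944 = 0.33378197.
SE_no-fpc = √(s²/n) = 0.25891367; SE_fpc = √((1−f)s²/n) = 0.21133099.
Ratio = √(1−f) = 0.81622181. Reduction = 100·(1 − 0.81622181) = 18.3778%.

18.3778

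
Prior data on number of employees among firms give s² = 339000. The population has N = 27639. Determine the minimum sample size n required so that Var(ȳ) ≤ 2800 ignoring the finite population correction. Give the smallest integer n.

122

Without fpc, n₀ = s²/D = 339000/2800 = 121.0714.
Rounding up, n = 122.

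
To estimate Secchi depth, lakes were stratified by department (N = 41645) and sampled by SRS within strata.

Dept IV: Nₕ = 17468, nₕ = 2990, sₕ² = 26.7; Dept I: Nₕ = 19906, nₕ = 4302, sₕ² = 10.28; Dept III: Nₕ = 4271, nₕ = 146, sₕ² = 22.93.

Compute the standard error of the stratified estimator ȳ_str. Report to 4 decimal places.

Var(ȳ_str) = Σₕ Wₕ²(1 − fₕ)sₕ²/nₕ with Wₕ = Nₕ/N, N = 41645.
Dept IV: Wₕ = 0.41945011; term = 0.41945011²·(1 − 0.17117014)·26.7/2990 = 0.0013021652.
Dept I: Wₕ = 0.47799256; term = 0.47799256²·(1 − 0.21611574)·10.28/4302 = 4.2797354 × 10^-4.
Dept III: Wₕ = 0.10255733; term = 0.10255733²·(1 − 0.03418403)·22.93/146 = 0.0015954345.
Sum = 0.0033255732.
SE = √(0.0033255732) = 0.0577.

0.0577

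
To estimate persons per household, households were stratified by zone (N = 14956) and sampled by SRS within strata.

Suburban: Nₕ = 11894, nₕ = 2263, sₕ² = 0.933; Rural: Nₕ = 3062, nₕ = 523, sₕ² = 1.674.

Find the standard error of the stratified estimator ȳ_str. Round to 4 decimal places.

Var(ȳ_str) = Σₕ Wₕ²(1 − fₕ)sₕ²/nₕ with Wₕ = Nₕ/N, N = 14956.
Suburban: Wₕ = 0.79526611; term = 0.79526611²·(1 − 0.19026400)·0.933/2263 = 2.1113756 × 10^-4.
Rural: Wₕ = 0.20473389; term = 0.20473389²·(1 − 0.17080340)·1.674/523 = 1.1124762 × 10^-4.
Sum = 3.2238518 × 10^-4.
SE = √(3.2238518 × 10^-4) = 0.0180.

0.0180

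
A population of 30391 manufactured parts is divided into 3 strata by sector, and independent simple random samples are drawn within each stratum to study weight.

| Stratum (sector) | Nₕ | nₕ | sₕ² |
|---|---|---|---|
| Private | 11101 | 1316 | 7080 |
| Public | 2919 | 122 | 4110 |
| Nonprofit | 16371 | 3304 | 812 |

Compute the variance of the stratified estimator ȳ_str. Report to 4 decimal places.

0.9874

Var(ȳ_str) = Σₕ Wₕ²(1 − fₕ)sₕ²/nₕ with Wₕ = Nₕ/N, N = 30391.
Private: Wₕ = 0.36527261; term = 0.36527261²·(1 − 0.11854788)·7080/1316 = 0.63271819.
Public: Wₕ = 0.09604817; term = 0.09604817²·(1 − 0.04179514)·4110/122 = 0.2977958.
Nonprofit: Wₕ = 0.53867921; term = 0.53867921²·(1 − 0.20182029)·812/3304 = 0.056921601.
Sum = 0.98743559.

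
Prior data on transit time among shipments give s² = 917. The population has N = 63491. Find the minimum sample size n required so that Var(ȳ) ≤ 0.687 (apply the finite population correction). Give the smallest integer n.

1308

Without fpc, n₀ = s²/D = 917/0.687 = 1334.7889.
With fpc, (1 − n/N)·s²/n ≤ D requires n ≥ n₀/(1 + n₀/N) = 1334.7889/(1 + 1334.7889/63491) = 1307.3051.
Rounding up, n = 1308.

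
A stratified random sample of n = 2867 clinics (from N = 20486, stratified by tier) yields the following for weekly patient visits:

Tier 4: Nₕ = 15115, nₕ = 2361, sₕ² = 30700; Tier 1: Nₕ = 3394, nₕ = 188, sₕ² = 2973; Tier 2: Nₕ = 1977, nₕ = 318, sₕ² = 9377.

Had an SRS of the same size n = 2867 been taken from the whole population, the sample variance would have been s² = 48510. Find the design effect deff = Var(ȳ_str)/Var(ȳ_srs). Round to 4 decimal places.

Var(ȳ_str) = Σ Wₕ²(1−fₕ)sₕ²/nₕ with Wₕ = Nₕ/20486:
  Tier 4: (15115/20486)²·(1−2361/15115)·30700/2361 = 5.9728639
  Tier 1: (3394/20486)²·(1−188/3394)·2973/188 = 0.41001343
  Tier 2: (1977/20486)²·(1−318/1977)·9377/318 = 0.23044936
  → Var(ȳ_str) = 6.6133267.
Var(ȳ_srs) = (1 − 2867/20486)·48510/2867 = 14.552167.
deff = 6.6133267 / 14.552167 = 0.4545.

0.4545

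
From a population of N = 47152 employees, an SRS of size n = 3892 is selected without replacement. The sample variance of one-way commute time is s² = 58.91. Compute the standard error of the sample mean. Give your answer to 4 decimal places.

Under SRS without replacement, Var(ȳ) = (1 − f)·s²/n with f = n/N = 3892/47152 = 0.08254157.
Var(ȳ) = (1 − 0.08254157)·58.91/3892 = 0.91745843·0.015136177 = 0.013886813.
SE(ȳ) = √(0.013886813) = 0.1178.

0.1178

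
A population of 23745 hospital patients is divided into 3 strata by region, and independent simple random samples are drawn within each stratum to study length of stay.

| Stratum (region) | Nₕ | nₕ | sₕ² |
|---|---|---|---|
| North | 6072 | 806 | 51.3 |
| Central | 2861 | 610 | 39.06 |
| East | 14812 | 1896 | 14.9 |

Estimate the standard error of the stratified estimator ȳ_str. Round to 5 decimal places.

0.08371

Var(ȳ_str) = Σₕ Wₕ²(1 − fₕ)sₕ²/nₕ with Wₕ = Nₕ/N, N = 23745.
North: Wₕ = 0.25571699; term = 0.25571699²·(1 − 0.13274045)·51.3/806 = 0.0036095295.
Central: Wₕ = 0.12048852; term = 0.12048852²·(1 − 0.21321216)·39.06/610 = 7.3139403 × 10^-4.
East: Wₕ = 0.62379448; term = 0.62379448²·(1 − 0.12800432)·14.9/1896 = 0.002666523.
Sum = 0.0070074465.
SE = √(0.0070074465) = 0.08371.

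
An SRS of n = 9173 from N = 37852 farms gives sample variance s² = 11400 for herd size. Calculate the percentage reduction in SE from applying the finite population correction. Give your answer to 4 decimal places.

12.9563

f = n/N = 9173/37852 = 0.24233858.
SE_no-fpc = √(s²/n) = 1.1147994; SE_fpc = √((1−f)s²/n) = 0.97036319.
Ratio = √(1−f) = 0.87043749. Reduction = 100·(1 − 0.87043749) = 12.9563%.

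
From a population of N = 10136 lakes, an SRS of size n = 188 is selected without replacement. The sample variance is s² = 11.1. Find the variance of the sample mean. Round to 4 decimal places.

Under SRS without replacement, Var(ȳ) = (1 − f)·s²/n with f = n/N = 188/10136 = 0.01854775.
Var(ȳ) = (1 − 0.01854775)·11.1/188 = 0.98145225·0.059042553 = 0.057947447.

0.0579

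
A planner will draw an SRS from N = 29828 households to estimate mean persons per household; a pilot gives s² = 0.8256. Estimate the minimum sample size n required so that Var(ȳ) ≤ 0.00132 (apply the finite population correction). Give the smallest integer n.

613

Without fpc, n₀ = s²/D = 0.8256/0.00132 = 625.4545.
With fpc, (1 − n/N)·s²/n ≤ D requires n ≥ n₀/(1 + n₀/N) = 625.4545/(1 + 625.4545/29828) = 612.6089.
Rounding up, n = 613.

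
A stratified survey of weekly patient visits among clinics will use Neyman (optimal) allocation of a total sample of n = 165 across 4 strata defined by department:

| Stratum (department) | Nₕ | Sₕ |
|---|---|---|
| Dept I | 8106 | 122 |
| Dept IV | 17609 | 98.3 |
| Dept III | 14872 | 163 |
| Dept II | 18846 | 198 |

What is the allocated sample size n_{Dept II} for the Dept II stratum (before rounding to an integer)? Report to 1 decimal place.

Neyman allocation: nₕ = n·NₕSₕ / Σⱼ NⱼSⱼ.
Σ NⱼSⱼ = 8106·122 + 17609·98.3 + 14872·163 + 18846·198 = 8.8755407 × 10^6.
n_{Dept II} = 165·18846·198 / (8.8755407 × 10^6) = 69.4.

69.4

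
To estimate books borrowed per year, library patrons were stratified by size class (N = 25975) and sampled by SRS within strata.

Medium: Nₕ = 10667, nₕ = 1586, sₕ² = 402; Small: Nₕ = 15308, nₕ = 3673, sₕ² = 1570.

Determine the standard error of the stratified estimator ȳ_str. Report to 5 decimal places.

0.38630

Var(ȳ_str) = Σₕ Wₕ²(1 − fₕ)sₕ²/nₕ with Wₕ = Nₕ/N, N = 25975.
Medium: Wₕ = 0.41066410; term = 0.41066410²·(1 − 0.14868285)·402/1586 = 0.036390475.
Small: Wₕ = 0.58933590; term = 0.58933590²·(1 − 0.23993990)·1570/3673 = 0.11283724.
Sum = 0.14922772.
SE = √(0.14922772) = 0.38630.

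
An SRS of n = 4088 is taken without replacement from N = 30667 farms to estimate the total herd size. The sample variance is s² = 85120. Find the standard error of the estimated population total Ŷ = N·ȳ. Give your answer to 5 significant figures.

130280

Var(Ŷ) = N²·Var(ȳ) = N²·(1 − n/N)·s²/n.
f = 4088/30667 = 0.13330290; Var(ȳ) = 0.86669710·85120/4088 = 18.046296.
Var(Ŷ) = 30667² · 18.046296 = 1.6971908 × 10^10.
SE(Ŷ) = √(1.6971908 × 10^10) = 130280.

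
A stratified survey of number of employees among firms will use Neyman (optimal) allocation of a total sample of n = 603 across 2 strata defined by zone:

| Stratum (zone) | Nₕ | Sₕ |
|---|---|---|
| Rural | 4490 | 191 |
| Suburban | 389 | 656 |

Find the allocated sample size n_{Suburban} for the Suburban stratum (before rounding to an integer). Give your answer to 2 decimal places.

Neyman allocation: nₕ = n·NₕSₕ / Σⱼ NⱼSⱼ.
Σ NⱼSⱼ = 4490·191 + 389·656 = 1.112774 × 10^6.
n_{Suburban} = 603·389·656 / (1.112774 × 10^6) = 138.28.

138.28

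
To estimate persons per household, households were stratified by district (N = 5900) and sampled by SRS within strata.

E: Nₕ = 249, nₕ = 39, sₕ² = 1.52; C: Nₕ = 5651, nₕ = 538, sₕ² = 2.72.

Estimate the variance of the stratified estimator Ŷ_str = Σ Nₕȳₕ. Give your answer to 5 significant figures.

148120

Var(Ŷ_str) = Σₕ Nₕ²(1 − fₕ)sₕ²/nₕ.
E: 249²·(1 − 39/249)·1.52/39 = 2037.9692.
C: 5651²·(1 − 538/5651)·2.72/538 = 146078.98.
Sum = 148116.95.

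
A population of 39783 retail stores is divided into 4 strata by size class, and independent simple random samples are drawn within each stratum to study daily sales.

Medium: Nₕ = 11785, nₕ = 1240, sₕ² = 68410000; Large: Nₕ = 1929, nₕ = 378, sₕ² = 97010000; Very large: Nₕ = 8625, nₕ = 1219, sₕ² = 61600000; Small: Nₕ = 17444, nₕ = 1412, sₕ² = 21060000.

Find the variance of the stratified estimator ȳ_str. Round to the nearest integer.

9492

Var(ȳ_str) = Σₕ Wₕ²(1 − fₕ)sₕ²/nₕ with Wₕ = Nₕ/N, N = 39783.
Medium: Wₕ = 0.29623206; term = 0.29623206²·(1 − 0.10521850)·68410000/1240 = 4331.9059.
Large: Wₕ = 0.04848805; term = 0.04848805²·(1 − 0.19595645)·97010000/378 = 485.14736.
Very large: Wₕ = 0.21680115; term = 0.21680115²·(1 − 0.14133333)·61600000/1219 = 2039.5049.
Small: Wₕ = 0.43847875; term = 0.43847875²·(1 − 0.08094474)·21060000/1412 = 2635.4962.
Sum = 9492.0544.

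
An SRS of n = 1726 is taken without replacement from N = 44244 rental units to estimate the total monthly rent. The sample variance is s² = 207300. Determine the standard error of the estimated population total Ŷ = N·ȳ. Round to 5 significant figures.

Var(Ŷ) = N²·Var(ȳ) = N²·(1 − n/N)·s²/n.
f = 1726/44244 = 0.03901094; Var(ȳ) = 0.96098906·207300/1726 = 115.41891.
Var(Ŷ) = 44244² · 115.41891 = 2.2593616 × 10^11.
SE(Ŷ) = √(2.2593616 × 10^11) = 475330.

475330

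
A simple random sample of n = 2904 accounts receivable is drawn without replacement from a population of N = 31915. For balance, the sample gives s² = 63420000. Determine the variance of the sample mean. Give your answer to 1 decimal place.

19851.7

Under SRS without replacement, Var(ȳ) = (1 − f)·s²/n with f = n/N = 2904/31915 = 0.09099170.
Var(ȳ) = (1 − 0.09099170)·63420000/2904 = 0.90900830·21838.843 = 19851.69.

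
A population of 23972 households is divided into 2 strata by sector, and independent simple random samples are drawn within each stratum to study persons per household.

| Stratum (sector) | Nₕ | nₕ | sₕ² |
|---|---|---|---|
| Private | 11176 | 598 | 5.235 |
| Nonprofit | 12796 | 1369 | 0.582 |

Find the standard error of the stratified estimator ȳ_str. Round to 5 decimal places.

Var(ȳ_str) = Σₕ Wₕ²(1 − fₕ)sₕ²/nₕ with Wₕ = Nₕ/N, N = 23972.
Private: Wₕ = 0.46621058; term = 0.46621058²·(1 − 0.05350752)·5.235/598 = 0.0018009304.
Nonprofit: Wₕ = 0.53378942; term = 0.53378942²·(1 − 0.10698656)·0.582/1369 = 1.0817265 × 10^-4.
Sum = 0.0019091031.
SE = √(0.0019091031) = 0.04369.

0.04369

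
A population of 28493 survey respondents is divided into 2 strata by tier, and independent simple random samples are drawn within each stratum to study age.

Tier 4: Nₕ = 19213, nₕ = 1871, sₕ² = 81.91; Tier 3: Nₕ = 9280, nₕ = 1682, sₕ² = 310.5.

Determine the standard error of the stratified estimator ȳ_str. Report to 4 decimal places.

Var(ȳ_str) = Σₕ Wₕ²(1 − fₕ)sₕ²/nₕ with Wₕ = Nₕ/N, N = 28493.
Tier 4: Wₕ = 0.67430597; term = 0.67430597²·(1 − 0.09738198)·81.91/1871 = 0.017967231.
Tier 3: Wₕ = 0.32569403; term = 0.32569403²·(1 − 0.18125000)·310.5/1682 = 0.016032695.
Sum = 0.033999926.
SE = √(0.033999926) = 0.1844.

0.1844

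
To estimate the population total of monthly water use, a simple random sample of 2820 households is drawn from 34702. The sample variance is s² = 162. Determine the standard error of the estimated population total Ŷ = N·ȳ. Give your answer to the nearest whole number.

Var(Ŷ) = N²·Var(ȳ) = N²·(1 − n/N)·s²/n.
f = 2820/34702 = 0.08126333; Var(ȳ) = 0.91873667·162/2820 = 0.05277849.
Var(Ŷ) = 34702² · 0.05277849 = 6.3557378 × 10^7.
SE(Ŷ) = √(6.3557378 × 10^7) = 7972.

7972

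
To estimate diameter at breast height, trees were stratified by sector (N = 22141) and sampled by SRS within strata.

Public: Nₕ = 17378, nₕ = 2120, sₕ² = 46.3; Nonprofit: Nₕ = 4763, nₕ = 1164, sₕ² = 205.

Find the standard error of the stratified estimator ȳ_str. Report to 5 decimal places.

0.13406

Var(ȳ_str) = Σₕ Wₕ²(1 − fₕ)sₕ²/nₕ with Wₕ = Nₕ/N, N = 22141.
Public: Wₕ = 0.78487873; term = 0.78487873²·(1 − 0.12199332)·46.3/2120 = 0.01181267.
Nonprofit: Wₕ = 0.21512127; term = 0.21512127²·(1 − 0.24438379)·205/1164 = 0.0061584135.
Sum = 0.017971084.
SE = √(0.017971084) = 0.13406.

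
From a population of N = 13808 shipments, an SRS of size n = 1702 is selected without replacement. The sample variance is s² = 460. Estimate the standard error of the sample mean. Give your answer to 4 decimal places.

0.4868

Under SRS without replacement, Var(ȳ) = (1 − f)·s²/n with f = n/N = 1702/13808 = 0.12326188.
Var(ȳ) = (1 − 0.12326188)·460/1702 = 0.87673812·0.27027027 = 0.23695625.
SE(ȳ) = √(0.23695625) = 0.4868.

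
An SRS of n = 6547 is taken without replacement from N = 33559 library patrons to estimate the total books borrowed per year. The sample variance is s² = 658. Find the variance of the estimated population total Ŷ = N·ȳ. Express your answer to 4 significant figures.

9.111 × 10^7

Var(Ŷ) = N²·Var(ȳ) = N²·(1 − n/N)·s²/n.
f = 6547/33559 = 0.19508925; Var(ȳ) = 0.80491075·658/6547 = 0.080896789.
Var(Ŷ) = 33559² · 0.080896789 = 9.1106488 × 10^7.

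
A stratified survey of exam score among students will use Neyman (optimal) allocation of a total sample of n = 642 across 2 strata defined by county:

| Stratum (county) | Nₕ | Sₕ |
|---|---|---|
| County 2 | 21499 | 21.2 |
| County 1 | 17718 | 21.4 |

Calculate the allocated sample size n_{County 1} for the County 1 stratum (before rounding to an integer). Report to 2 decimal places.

291.55

Neyman allocation: nₕ = n·NₕSₕ / Σⱼ NⱼSⱼ.
Σ NⱼSⱼ = 21499·21.2 + 17718·21.4 = 834944.
n_{County 1} = 642·17718·21.4 / 834944 = 291.55.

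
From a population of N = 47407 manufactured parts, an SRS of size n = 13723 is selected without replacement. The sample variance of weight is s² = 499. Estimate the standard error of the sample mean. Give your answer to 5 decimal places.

Under SRS without replacement, Var(ȳ) = (1 − f)·s²/n with f = n/N = 13723/47407 = 0.28947202.
Var(ȳ) = (1 − 0.28947202)·499/13723 = 0.71052798·0.036362311 = 0.02583644.
SE(ȳ) = √(0.02583644) = 0.16074.

0.16074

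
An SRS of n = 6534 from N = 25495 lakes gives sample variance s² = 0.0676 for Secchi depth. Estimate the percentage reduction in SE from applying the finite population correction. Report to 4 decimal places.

f = n/N = 6534/25495 = 0.25628555.
SE_no-fpc = √(s²/n) = 0.0032165017; SE_fpc = √((1−f)s²/n) = 0.002773875.
Ratio = √(1−f) = 0.86238881. Reduction = 100·(1 − 0.86238881) = 13.7611%.

13.7611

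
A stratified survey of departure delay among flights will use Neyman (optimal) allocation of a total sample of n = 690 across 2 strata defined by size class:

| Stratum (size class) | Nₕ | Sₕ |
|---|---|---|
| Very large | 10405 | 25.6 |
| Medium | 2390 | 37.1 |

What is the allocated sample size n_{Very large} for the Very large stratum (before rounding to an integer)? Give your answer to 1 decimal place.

Neyman allocation: nₕ = n·NₕSₕ / Σⱼ NⱼSⱼ.
Σ NⱼSⱼ = 10405·25.6 + 2390·37.1 = 355037.
n_{Very large} = 690·10405·25.6 / 355037 = 517.7.

517.7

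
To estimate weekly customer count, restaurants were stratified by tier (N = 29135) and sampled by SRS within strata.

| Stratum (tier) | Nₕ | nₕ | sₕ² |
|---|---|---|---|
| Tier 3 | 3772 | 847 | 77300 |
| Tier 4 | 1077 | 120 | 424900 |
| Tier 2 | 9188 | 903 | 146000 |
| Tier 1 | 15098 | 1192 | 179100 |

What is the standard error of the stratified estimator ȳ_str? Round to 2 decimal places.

7.56

Var(ȳ_str) = Σₕ Wₕ²(1 − fₕ)sₕ²/nₕ with Wₕ = Nₕ/N, N = 29135.
Tier 3: Wₕ = 0.12946628; term = 0.12946628²·(1 − 0.22454931)·77300/847 = 1.1862155.
Tier 4: Wₕ = 0.03696585; term = 0.03696585²·(1 − 0.11142061)·424900/120 = 4.2993528.
Tier 2: Wₕ = 0.31535953; term = 0.31535953²·(1 − 0.09828037)·146000/903 = 14.499351.
Tier 1: Wₕ = 0.51820834; term = 0.51820834²·(1 − 0.07895085)·179100/1192 = 37.163014.
Sum = 57.147933.
SE = √(57.147933) = 7.56.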